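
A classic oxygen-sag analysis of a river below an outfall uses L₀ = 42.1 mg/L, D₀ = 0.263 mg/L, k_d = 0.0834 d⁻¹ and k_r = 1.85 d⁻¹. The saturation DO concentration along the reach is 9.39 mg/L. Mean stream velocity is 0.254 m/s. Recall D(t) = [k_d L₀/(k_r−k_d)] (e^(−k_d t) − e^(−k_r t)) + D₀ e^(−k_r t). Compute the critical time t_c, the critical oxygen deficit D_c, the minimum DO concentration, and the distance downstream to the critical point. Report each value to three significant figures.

t_c = [1/(k_r−k_d)] ln[(k_r/k_d)(1 − D₀(k_r−k_d)/(k_d L₀))]
= [1/(1.85−0.0834)] ln[(1.85/0.0834)(1 − 0.263×1.767/(0.0834×42.1))]
= (1/1.767) ln[22.18 × 0.8677] = 0.5661 × ln(19.25) = 0.5661 × 2.957 = 1.674 d.
L(t_c) = L₀ e^(−k_d t_c) = 42.1 × 0.8697 = 36.61 mg/L, and at the critical point k_r D_c = k_d L, so D_c = (0.0834/1.85) × 36.61 = 1.651 mg/L.
Minimum DO = C_s − D_c = 9.39 − 1.651 = 7.739 mg/L.
x_c = v t_c = 0.254 m/s × 1.674 d × 86400 s/d = 36740 m ≈ 36.7 km.

t_c ≈ 1.67 d; D_c ≈ 1.65 mg/L; min DO ≈ 7.74 mg/L; x_c ≈ 36.7 km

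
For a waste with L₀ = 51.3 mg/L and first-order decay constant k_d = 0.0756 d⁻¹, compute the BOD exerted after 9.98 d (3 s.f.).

y ≈ 27.2 mg/L

y_t = L₀(1 − e^(−k_d t)) = 51.3 × (1 − e^(−0.0756×9.98))
= 51.3 × (1 − 0.4703) = 51.3 × 0.5297 = 27.18 mg/L.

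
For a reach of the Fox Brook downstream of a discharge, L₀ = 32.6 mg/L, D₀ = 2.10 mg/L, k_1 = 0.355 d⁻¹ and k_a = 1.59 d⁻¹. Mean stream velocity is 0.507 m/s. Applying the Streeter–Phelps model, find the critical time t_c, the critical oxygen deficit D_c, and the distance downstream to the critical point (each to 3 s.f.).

At the critical point dD/dt = 0, so k_1 L₀ e^(−k_1 t) = k_a D. Substituting D(t) from the Streeter–Phelps equation and solving for t gives
t_c = ln[(k_a/k_1)(1 − D₀(k_a−k_1)/(k_1 L₀))] / (k_a−k_1).
Here k_a−k_1 = 1.235 d⁻¹ and 1 − D₀(k_a−k_1)/(k_1 L₀) = 1 − 2.10×1.235/(0.355×32.6) = 0.7759, so
t_c = ln(4.479 × 0.7759) / 1.235 = 1.246 / 1.235 = 1.009 d.
L(t_c) = L₀ e^(−k_1 t_c) = 32.6 × 0.6990 = 22.79 mg/L, and at the critical point k_a D_c = k_1 L, so D_c = (0.355/1.59) × 22.79 = 5.088 mg/L.
x_c = v t_c = 0.507 m/s × 1.009 d × 86400 s/d = 44180 m ≈ 44.2 km.

t_c ≈ 1.01 d; D_c ≈ 5.09 mg/L; x_c ≈ 44.2 km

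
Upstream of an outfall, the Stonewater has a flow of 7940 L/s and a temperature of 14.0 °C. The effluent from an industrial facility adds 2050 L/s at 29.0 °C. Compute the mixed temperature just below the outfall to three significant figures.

17.1 °C

Flow-weighted mixing: C = (Q_r C_r + Q_w C_w)/(Q_r + Q_w)
= (7940×14.0 + 2050×29.0)/(7940 + 2050) = 170600/9990 = 17.08 °C.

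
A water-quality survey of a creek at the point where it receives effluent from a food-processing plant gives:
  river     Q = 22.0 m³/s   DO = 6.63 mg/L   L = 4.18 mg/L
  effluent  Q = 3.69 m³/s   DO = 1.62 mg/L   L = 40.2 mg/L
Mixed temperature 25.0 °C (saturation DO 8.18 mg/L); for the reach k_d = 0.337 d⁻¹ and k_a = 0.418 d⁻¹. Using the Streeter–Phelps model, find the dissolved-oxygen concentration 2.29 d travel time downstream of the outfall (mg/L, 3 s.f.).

Mixed DO = (22.0×6.63 + 3.69×1.62)/(22.0+3.69) = 151.8/25.69 = 5.910 mg/L.
Mixed L₀ = (22.0×4.18 + 3.69×40.2)/(25.69) = 240.3/25.69 = 9.354 mg/L.
Initial deficit D₀ = C_s − DO₀ = 8.18 − 5.910 = 2.270 mg/L.
D(2.29) = [0.337×9.354/(0.418−0.337)](e^(−0.337×2.29) − e^(−0.418×2.29)) + 2.270 e^(−0.418×2.29)
= 38.92 × (0.4622 − 0.3840) + 2.270 × 0.3840 = 3.917 mg/L.
DO = 8.18 − 3.917 = 4.263 mg/L.

DO ≈ 4.26 mg/L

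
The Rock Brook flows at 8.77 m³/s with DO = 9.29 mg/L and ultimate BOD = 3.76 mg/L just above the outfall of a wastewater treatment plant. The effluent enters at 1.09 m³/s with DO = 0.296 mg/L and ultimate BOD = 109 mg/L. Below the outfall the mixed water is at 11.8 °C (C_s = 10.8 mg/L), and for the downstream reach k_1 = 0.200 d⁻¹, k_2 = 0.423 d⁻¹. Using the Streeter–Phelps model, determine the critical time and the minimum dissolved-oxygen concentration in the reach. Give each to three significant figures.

Mixed DO = (8.77×9.29 + 1.09×0.296)/(8.77+1.09) = 81.80/9.860 = 8.296 mg/L.
Mixed L₀ = (8.77×3.76 + 1.09×109)/(9.860) = 151.8/9.860 = 15.39 mg/L.
Initial deficit D₀ = C_s − DO₀ = 10.8 − 8.296 = 2.504 mg/L.
t_c = (1/0.2230) ln[(0.423/0.200)(1 − 2.504×0.2230/(0.200×15.39))] = 4.484 × ln(1.731) = 2.461 d.
D_c = (0.200/0.423) × 15.39 × e^(−0.200×2.461) = 0.4728 × 15.39 × 0.6112 = 4.449 mg/L.
Minimum DO = 10.8 − 4.449 = 6.351 mg/L.

t_c ≈ 2.46 d; minimum DO ≈ 6.35 mg/L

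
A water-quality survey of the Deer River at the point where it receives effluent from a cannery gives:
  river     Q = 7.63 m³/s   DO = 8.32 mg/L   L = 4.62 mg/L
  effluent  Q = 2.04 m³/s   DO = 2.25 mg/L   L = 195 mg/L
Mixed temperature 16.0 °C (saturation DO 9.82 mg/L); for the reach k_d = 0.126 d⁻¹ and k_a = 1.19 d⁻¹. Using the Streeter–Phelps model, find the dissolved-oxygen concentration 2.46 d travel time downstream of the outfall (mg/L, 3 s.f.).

DO ≈ 6.07 mg/L

Mixed DO = (7.63×8.32 + 2.04×2.25)/(7.63+2.04) = 68.07/9.670 = 7.039 mg/L.
Mixed L₀ = (7.63×4.62 + 2.04×195)/(9.670) = 433.1/9.670 = 44.78 mg/L.
Initial deficit D₀ = C_s − DO₀ = 9.82 − 7.039 = 2.781 mg/L.
D(2.46) = [0.126×44.78/(1.19−0.126)](e^(−0.126×2.46) − e^(−1.19×2.46)) + 2.781 e^(−1.19×2.46)
= 5.303 × (0.7335 − 0.05354) + 2.781 × 0.05354 = 3.755 mg/L.
DO = 9.82 − 3.755 = 6.065 mg/L.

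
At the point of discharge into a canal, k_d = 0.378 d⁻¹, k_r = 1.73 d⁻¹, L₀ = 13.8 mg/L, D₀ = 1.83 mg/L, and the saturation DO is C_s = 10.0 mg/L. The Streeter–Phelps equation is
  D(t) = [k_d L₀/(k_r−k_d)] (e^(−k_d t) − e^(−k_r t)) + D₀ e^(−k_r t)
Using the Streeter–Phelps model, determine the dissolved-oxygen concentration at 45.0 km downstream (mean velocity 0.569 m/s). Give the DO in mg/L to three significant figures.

DO ≈ 7.69 mg/L

Travel time t = x/v = 45.0 km / (0.569 m/s) = 45000 m / 0.569 m/s = 79090 s = 0.9153 d.
k_d L₀/(k_r−k_d) = 0.378×13.8/(1.73−0.378) = 5.216/1.352 = 3.858 mg/L.
e^(−k_d t) = e^(−0.378×0.9153) = 0.7075; e^(−k_r t) = e^(−1.73×0.9153) = 0.2052.
D = 3.858 × (0.7075 − 0.2052) + 1.83 × 0.2052 = 1.938 + 0.3756 = 2.313 mg/L.
DO = C_s − D = 10.0 − 2.313 = 7.687 mg/L.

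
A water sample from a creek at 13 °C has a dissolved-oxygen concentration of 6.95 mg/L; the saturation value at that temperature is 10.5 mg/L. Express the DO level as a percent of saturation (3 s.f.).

66.2 % saturation

% saturation = C/C_s × 100 = 6.95/10.5 × 100 = 66.2 %.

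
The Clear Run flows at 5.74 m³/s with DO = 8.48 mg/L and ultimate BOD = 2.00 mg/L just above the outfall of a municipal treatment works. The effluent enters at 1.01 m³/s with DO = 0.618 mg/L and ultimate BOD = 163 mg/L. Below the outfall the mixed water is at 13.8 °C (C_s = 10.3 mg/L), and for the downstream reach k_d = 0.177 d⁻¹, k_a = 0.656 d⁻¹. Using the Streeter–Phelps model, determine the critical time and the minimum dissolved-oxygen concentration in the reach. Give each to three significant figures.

Mixed DO = (5.74×8.48 + 1.01×0.618)/(5.74+1.01) = 49.30/6.750 = 7.304 mg/L.
Mixed L₀ = (5.74×2.00 + 1.01×163)/(6.750) = 176.1/6.750 = 26.09 mg/L.
Initial deficit D₀ = C_s − DO₀ = 10.3 − 7.304 = 2.996 mg/L.
t_c = (1/0.4790) ln[(0.656/0.177)(1 − 2.996×0.4790/(0.177×26.09))] = 2.088 × ln(2.554) = 1.958 d.
D_c = (0.177/0.656) × 26.09 × e^(−0.177×1.958) = 0.2698 × 26.09 × 0.7071 = 4.978 mg/L.
Minimum DO = 10.3 − 4.978 = 5.322 mg/L.

t_c ≈ 1.96 d; minimum DO ≈ 5.32 mg/L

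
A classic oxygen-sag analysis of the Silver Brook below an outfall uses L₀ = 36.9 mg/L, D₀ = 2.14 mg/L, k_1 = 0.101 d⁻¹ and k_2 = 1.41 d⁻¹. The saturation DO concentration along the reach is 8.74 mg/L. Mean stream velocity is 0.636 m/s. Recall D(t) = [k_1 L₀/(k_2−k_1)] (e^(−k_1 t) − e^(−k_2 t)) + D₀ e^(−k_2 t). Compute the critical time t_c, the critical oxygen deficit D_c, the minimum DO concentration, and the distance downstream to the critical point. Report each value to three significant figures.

t_c ≈ 0.950 d; D_c ≈ 2.40 mg/L; min DO ≈ 6.34 mg/L; x_c ≈ 52.2 km

At the critical point dD/dt = 0, so k_1 L₀ e^(−k_1 t) = k_2 D. Substituting D(t) from the Streeter–Phelps equation and solving for t gives
t_c = ln[(k_2/k_1)(1 − D₀(k_2−k_1)/(k_1 L₀))] / (k_2−k_1).
Here k_2−k_1 = 1.309 d⁻¹ and 1 − D₀(k_2−k_1)/(k_1 L₀) = 1 − 2.14×1.309/(0.101×36.9) = 0.2484, so
t_c = ln(13.96 × 0.2484) / 1.309 = 1.243 / 1.309 = 0.9499 d.
L(t_c) = L₀ e^(−k_1 t_c) = 36.9 × 0.9085 = 33.52 mg/L, and at the critical point k_2 D_c = k_1 L, so D_c = (0.101/1.41) × 33.52 = 2.401 mg/L.
Minimum DO = C_s − D_c = 8.74 − 2.401 = 6.339 mg/L.
x_c = v t_c = 0.636 m/s × 0.9499 d × 86400 s/d = 52200 m ≈ 52.2 km.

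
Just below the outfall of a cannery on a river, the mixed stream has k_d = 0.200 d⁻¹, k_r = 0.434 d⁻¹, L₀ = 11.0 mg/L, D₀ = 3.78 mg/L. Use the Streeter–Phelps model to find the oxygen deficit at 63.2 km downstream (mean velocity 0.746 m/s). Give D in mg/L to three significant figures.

D ≈ 4.05 mg/L

Travel time t = x/v = 63.2 km / (0.746 m/s) = 63200 m / 0.746 m/s = 84720 s = 0.9805 d.
k_d L₀/(k_r−k_d) = 0.200×11.0/(0.434−0.200) = 2.200/0.2340 = 9.402 mg/L.
e^(−k_d t) = e^(−0.200×0.9805) = 0.8219; e^(−k_r t) = e^(−0.434×0.9805) = 0.6534.
D = 9.402 × (0.8219 − 0.6534) + 3.78 × 0.6534 = 1.584 + 2.470 = 4.054 mg/L.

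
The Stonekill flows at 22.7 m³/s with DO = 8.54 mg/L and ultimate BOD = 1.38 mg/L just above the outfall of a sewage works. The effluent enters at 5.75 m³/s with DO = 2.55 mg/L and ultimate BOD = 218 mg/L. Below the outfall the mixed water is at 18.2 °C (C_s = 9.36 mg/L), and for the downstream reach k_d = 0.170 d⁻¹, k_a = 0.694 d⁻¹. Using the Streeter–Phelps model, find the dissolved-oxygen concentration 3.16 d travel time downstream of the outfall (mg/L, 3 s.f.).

Mixed DO = (22.7×8.54 + 5.75×2.55)/(22.7+5.75) = 208.5/28.45 = 7.329 mg/L.
Mixed L₀ = (22.7×1.38 + 5.75×218)/(28.45) = 1285/28.45 = 45.16 mg/L.
Initial deficit D₀ = C_s − DO₀ = 9.36 − 7.329 = 2.031 mg/L.
D(3.16) = [0.170×45.16/(0.694−0.170)](e^(−0.170×3.16) − e^(−0.694×3.16)) + 2.031 e^(−0.694×3.16)
= 14.65 × (0.5844 − 0.1116) + 2.031 × 0.1116 = 7.154 mg/L.
DO = 9.36 − 7.154 = 2.206 mg/L.

DO ≈ 2.21 mg/L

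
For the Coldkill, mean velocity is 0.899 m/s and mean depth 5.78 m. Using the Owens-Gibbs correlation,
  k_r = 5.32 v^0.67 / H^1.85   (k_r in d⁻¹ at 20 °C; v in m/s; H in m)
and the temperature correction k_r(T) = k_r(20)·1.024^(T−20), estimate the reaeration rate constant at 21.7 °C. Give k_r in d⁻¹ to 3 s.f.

k_r(20) = 5.32 × 0.899^0.67 / 5.78^1.85 = 5.32 × 0.9311 / 25.68 = 0.1929 d⁻¹.
k_r(21.7) = 0.1929 × 1.024^(21.7−20) = 0.1929 × 1.041 = 0.2009 d⁻¹.

k_r ≈ 0.201 d⁻¹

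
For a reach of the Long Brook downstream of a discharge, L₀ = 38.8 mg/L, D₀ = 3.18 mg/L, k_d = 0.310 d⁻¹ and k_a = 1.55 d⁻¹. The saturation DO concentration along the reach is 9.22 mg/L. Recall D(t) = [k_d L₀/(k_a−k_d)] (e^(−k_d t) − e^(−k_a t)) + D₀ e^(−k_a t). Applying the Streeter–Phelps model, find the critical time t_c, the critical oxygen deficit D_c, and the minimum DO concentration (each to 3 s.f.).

t_c ≈ 0.978 d; D_c ≈ 5.73 mg/L; min DO ≈ 3.49 mg/L

At the critical point dD/dt = 0, so k_d L₀ e^(−k_d t) = k_a D. Substituting D(t) from the Streeter–Phelps equation and solving for t gives
t_c = ln[(k_a/k_d)(1 − D₀(k_a−k_d)/(k_d L₀))] / (k_a−k_d).
Here k_a−k_d = 1.240 d⁻¹ and 1 − D₀(k_a−k_d)/(k_d L₀) = 1 − 3.18×1.240/(0.310×38.8) = 0.6722, so
t_c = ln(5.000 × 0.6722) / 1.240 = 1.212 / 1.240 = 0.9776 d.
D_c = (k_d/k_a) L₀ e^(−k_d t_c) = (0.310/1.55) × 38.8 × e^(−0.310×0.9776) = 0.2000 × 38.8 × 0.7386 = 5.731 mg/L.
Minimum DO = C_s − D_c = 9.22 − 5.731 = 3.489 mg/L.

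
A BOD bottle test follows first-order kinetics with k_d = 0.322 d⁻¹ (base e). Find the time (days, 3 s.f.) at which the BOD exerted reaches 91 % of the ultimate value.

t ≈ 7.48 d

y/L₀ = 1 − e^(−k_d t) = 0.91 ⇒ e^(−k_d t) = 0.0900
t = −ln(0.0900) / 0.322 = 2.408 / 0.322 = 7.478 d.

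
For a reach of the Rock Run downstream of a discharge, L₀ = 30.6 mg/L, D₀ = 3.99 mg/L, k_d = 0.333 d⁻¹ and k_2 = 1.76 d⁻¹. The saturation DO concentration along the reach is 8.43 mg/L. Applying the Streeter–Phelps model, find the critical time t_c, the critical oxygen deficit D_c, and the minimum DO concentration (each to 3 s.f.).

t_c = [1/(k_2−k_d)] ln[(k_2/k_d)(1 − D₀(k_2−k_d)/(k_d L₀))]
= [1/(1.76−0.333)] ln[(1.76/0.333)(1 − 3.99×1.427/(0.333×30.6))]
= (1/1.427) ln[5.285 × 0.4412] = 0.7008 × ln(2.332) = 0.7008 × 0.8467 = 0.5934 d.
D_c = (k_d/k_2) L₀ e^(−k_d t_c) = (0.333/1.76) × 30.6 × e^(−0.333×0.5934) = 0.1892 × 30.6 × 0.8207 = 4.752 mg/L.
Minimum DO = C_s − D_c = 8.43 − 4.752 = 3.678 mg/L.

t_c ≈ 0.593 d; D_c ≈ 4.75 mg/L; min DO ≈ 3.68 mg/L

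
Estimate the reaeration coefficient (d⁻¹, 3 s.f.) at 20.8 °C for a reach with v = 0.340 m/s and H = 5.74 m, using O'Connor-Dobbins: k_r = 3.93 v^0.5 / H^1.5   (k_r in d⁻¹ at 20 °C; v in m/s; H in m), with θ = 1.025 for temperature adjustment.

k_r ≈ 0.170 d⁻¹

k_r(20) = 3.93 × 0.340^0.5 / 5.74^1.5 = 3.93 × 0.5831 / 13.75 = 0.1666 d⁻¹.
k_r(20.8) = 0.1666 × 1.025^(20.8−20) = 0.1666 × 1.020 = 0.1700 d⁻¹.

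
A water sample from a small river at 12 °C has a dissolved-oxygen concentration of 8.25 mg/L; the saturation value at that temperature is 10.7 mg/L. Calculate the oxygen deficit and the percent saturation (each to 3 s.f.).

D ≈ 2.45 mg/L; 77.1 % saturation

D = C_s − C = 10.7 − 8.25 = 2.45 mg/L.
% saturation = 8.25/10.7 × 100 = 77.1 %.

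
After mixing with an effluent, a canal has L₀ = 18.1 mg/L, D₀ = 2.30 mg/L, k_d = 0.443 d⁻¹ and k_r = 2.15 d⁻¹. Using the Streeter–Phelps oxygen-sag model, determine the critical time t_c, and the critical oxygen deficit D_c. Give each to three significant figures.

t_c ≈ 0.531 d; D_c ≈ 2.95 mg/L

With k_r/k_d = 4.853 and 1 − D₀(k_r−k_d)/(k_d L₀) = 0.5104,
t_c = ln(4.853 × 0.5104) / (2.15 − 0.443) = ln(2.477) / 1.707 = 0.9070/1.707 = 0.5313 d.
D_c = (k_d/k_r) L₀ e^(−k_d t_c) = (0.443/2.15) × 18.1 × e^(−0.443×0.5313) = 0.2060 × 18.1 × 0.7903 = 2.947 mg/L.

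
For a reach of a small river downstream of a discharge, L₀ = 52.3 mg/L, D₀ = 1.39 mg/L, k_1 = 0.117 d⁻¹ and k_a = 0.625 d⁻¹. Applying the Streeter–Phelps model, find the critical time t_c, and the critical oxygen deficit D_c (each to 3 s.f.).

With k_a/k_1 = 5.342 and 1 − D₀(k_a−k_1)/(k_1 L₀) = 0.8846,
t_c = ln(5.342 × 0.8846) / (0.625 − 0.117) = ln(4.725) / 0.5080 = 1.553/0.5080 = 3.057 d.
D_c = (k_1/k_a) L₀ e^(−k_1 t_c) = (0.117/0.625) × 52.3 × e^(−0.117×3.057) = 0.1872 × 52.3 × 0.6993 = 6.847 mg/L.

t_c ≈ 3.06 d; D_c ≈ 6.85 mg/L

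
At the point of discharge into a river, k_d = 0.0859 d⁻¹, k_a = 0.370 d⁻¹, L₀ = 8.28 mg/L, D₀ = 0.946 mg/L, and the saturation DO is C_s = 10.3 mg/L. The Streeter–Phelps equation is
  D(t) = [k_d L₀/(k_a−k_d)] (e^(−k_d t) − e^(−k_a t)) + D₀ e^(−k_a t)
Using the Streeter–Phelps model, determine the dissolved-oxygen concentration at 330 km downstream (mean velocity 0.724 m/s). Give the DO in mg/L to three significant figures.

DO ≈ 8.93 mg/L

Travel time t = x/v = 330 km / (0.724 m/s) = 330000 m / 0.724 m/s = 455800 s = 5.275 d.
k_d L₀/(k_a−k_d) = 0.0859×8.28/(0.370−0.0859) = 0.7113/0.2841 = 2.504 mg/L.
e^(−k_d t) = e^(−0.0859×5.275) = 0.6356; e^(−k_a t) = e^(−0.370×5.275) = 0.1420.
D = 2.504 × (0.6356 − 0.1420) + 0.946 × 0.1420 = 1.236 + 0.1343 = 1.370 mg/L.
DO = C_s − D = 10.3 − 1.370 = 8.930 mg/L.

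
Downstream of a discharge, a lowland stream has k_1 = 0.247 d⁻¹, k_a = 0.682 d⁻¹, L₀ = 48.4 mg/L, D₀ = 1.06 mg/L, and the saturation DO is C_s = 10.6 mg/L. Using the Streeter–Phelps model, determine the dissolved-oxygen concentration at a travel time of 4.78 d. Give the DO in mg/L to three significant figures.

DO ≈ 3.18 mg/L

k_1 L₀/(k_a−k_1) = 0.247×48.4/(0.682−0.247) = 11.95/0.4350 = 27.48 mg/L.
e^(−k_1 t) = e^(−0.247×4.780) = 0.3071; e^(−k_a t) = e^(−0.682×4.780) = 0.03839.
D = 27.48 × (0.3071 − 0.03839) + 1.06 × 0.03839 = 7.384 + 0.04069 = 7.425 mg/L.
DO = C_s − D = 10.6 − 7.425 = 3.175 mg/L.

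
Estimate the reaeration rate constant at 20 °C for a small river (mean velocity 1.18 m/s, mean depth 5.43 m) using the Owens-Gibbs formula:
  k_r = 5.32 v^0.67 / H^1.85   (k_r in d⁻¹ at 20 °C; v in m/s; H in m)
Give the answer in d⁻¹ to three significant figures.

k_r = 5.32 × 1.18^0.67 / 5.43^1.85 = 5.32 × 1.117 / 22.88 = 0.2598 d⁻¹.

k_r ≈ 0.260 d⁻¹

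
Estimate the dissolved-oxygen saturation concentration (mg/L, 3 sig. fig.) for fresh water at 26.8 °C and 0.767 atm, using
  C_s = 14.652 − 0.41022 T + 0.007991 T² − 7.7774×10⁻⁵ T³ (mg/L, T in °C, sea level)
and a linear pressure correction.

At sea level: C_s = 14.652 − 0.41022×26.8 + 0.007991×26.8² − 7.7774×10⁻⁵×26.8³ = 7.901 mg/L.
Pressure correction: C_s' = 7.901 × 0.767 = 6.060 mg/L.

C_s ≈ 6.06 mg/L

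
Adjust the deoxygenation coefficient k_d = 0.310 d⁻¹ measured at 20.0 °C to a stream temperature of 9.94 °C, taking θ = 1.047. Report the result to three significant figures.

k_d(T₂) = k_d(T₁) · θ^(T₂−T₁) = 0.310 × 1.047^(9.94−20.0)
= 0.310 × 1.047^-10.1 = 0.310 × 0.6300 = 0.1953 d⁻¹.

k_d ≈ 0.195 d⁻¹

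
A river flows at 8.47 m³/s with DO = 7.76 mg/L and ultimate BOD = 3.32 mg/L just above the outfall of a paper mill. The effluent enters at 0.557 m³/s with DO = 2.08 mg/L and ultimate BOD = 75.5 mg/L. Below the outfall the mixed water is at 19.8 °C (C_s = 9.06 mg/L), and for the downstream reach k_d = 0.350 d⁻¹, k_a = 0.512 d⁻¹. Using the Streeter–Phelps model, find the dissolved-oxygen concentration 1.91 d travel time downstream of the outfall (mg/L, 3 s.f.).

Mixed DO = (8.47×7.76 + 0.557×2.08)/(8.47+0.557) = 66.89/9.027 = 7.410 mg/L.
Mixed L₀ = (8.47×3.32 + 0.557×75.5)/(9.027) = 70.17/9.027 = 7.774 mg/L.
Initial deficit D₀ = C_s − DO₀ = 9.06 − 7.410 = 1.650 mg/L.
D(1.91) = [0.350×7.774/(0.512−0.350)](e^(−0.350×1.91) − e^(−0.512×1.91)) + 1.650 e^(−0.512×1.91)
= 16.80 × (0.5125 − 0.3761) + 1.650 × 0.3761 = 2.911 mg/L.
DO = 9.06 − 2.911 = 6.149 mg/L.

DO ≈ 6.15 mg/L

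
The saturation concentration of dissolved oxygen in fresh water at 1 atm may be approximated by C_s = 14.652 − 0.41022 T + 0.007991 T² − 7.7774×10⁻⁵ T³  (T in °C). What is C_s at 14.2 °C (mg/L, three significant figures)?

C_s ≈ 10.2 mg/L

C_s = 14.652 − 0.41022×14.2 + 0.007991×14.2² − 7.7774×10⁻⁵×14.2³ = 10.22 mg/L.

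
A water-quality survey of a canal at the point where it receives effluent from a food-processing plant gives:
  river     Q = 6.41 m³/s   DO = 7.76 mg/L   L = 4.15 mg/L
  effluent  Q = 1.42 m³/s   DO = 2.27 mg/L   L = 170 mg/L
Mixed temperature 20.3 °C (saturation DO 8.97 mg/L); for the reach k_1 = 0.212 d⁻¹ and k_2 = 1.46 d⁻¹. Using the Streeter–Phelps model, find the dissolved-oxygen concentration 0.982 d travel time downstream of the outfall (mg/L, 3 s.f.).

Mixed DO = (6.41×7.76 + 1.42×2.27)/(6.41+1.42) = 52.96/7.830 = 6.764 mg/L.
Mixed L₀ = (6.41×4.15 + 1.42×170)/(7.830) = 268.0/7.830 = 34.23 mg/L.
Initial deficit D₀ = C_s − DO₀ = 8.97 − 6.764 = 2.206 mg/L.
D(0.982) = [0.212×34.23/(1.46−0.212)](e^(−0.212×0.982) − e^(−1.46×0.982)) + 2.206 e^(−1.46×0.982)
= 5.814 × (0.8121 − 0.2384) + 2.206 × 0.2384 = 3.861 mg/L.
DO = 8.97 − 3.861 = 5.109 mg/L.

DO ≈ 5.11 mg/L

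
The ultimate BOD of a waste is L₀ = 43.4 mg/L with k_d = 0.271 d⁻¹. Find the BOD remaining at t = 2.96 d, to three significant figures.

L_t = L₀ e^(−k_d t) = 43.4 × e^(−0.271×2.96) = 43.4 × 0.4484 = 19.46 mg/L.

L ≈ 19.5 mg/L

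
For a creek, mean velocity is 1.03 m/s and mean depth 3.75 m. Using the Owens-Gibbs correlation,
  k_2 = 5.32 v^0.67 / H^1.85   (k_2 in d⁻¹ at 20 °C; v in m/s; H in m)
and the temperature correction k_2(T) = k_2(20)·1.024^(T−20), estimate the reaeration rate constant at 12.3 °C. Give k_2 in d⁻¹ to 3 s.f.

k_2(20) = 5.32 × 1.03^0.67 / 3.75^1.85 = 5.32 × 1.020 / 11.53 = 0.4705 d⁻¹.
k_2(12.3) = 0.4705 × 1.024^(12.3−20) = 0.4705 × 0.8331 = 0.3920 d⁻¹.

k_2 ≈ 0.392 d⁻¹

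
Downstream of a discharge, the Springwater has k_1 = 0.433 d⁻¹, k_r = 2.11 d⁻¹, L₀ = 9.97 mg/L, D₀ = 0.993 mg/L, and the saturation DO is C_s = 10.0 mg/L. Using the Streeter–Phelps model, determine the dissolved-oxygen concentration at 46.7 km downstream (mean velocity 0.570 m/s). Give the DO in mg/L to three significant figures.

Travel time t = x/v = 46.7 km / (0.570 m/s) = 46700 m / 0.570 m/s = 81930 s = 0.9483 d.
k_1 L₀/(k_r−k_1) = 0.433×9.97/(2.11−0.433) = 4.317/1.677 = 2.574 mg/L.
e^(−k_1 t) = e^(−0.433×0.9483) = 0.6633; e^(−k_r t) = e^(−2.11×0.9483) = 0.1352.
D = 2.574 × (0.6633 − 0.1352) + 0.993 × 0.1352 = 1.359 + 0.1343 = 1.494 mg/L.
DO = C_s − D = 10.0 − 1.494 = 8.506 mg/L.

DO ≈ 8.51 mg/L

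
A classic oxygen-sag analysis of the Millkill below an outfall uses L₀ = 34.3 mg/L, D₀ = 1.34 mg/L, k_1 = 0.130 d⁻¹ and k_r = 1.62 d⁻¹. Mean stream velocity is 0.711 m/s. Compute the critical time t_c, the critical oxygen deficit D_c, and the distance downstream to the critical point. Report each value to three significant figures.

t_c = [1/(k_r−k_1)] ln[(k_r/k_1)(1 − D₀(k_r−k_1)/(k_1 L₀))]
= [1/(1.62−0.130)] ln[(1.62/0.130)(1 − 1.34×1.490/(0.130×34.3))]
= (1/1.490) ln[12.46 × 0.5522] = 0.6711 × ln(6.882) = 0.6711 × 1.929 = 1.295 d.
D_c = (k_1/k_r) L₀ e^(−k_1 t_c) = (0.130/1.62) × 34.3 × e^(−0.130×1.295) = 0.08025 × 34.3 × 0.8451 = 2.326 mg/L.
x_c = v t_c = 0.711 m/s × 1.295 d × 86400 s/d = 79520 m ≈ 79.5 km.

t_c ≈ 1.29 d; D_c ≈ 2.33 mg/L; x_c ≈ 79.5 km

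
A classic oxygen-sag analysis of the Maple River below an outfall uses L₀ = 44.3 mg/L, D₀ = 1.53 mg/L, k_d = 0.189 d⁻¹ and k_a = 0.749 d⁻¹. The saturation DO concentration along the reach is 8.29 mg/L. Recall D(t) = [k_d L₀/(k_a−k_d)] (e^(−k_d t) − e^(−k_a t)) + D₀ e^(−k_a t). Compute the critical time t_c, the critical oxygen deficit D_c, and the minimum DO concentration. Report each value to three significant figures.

t_c ≈ 2.27 d; D_c ≈ 7.28 mg/L; min DO ≈ 1.01 mg/L

At the critical point dD/dt = 0, so k_d L₀ e^(−k_d t) = k_a D. Substituting D(t) from the Streeter–Phelps equation and solving for t gives
t_c = ln[(k_a/k_d)(1 − D₀(k_a−k_d)/(k_d L₀))] / (k_a−k_d).
Here k_a−k_d = 0.5600 d⁻¹ and 1 − D₀(k_a−k_d)/(k_d L₀) = 1 − 1.53×0.5600/(0.189×44.3) = 0.8977, so
t_c = ln(3.963 × 0.8977) / 0.5600 = 1.269 / 0.5600 = 2.266 d.
L(t_c) = L₀ e^(−k_d t_c) = 44.3 × 0.6516 = 28.87 mg/L, and at the critical point k_a D_c = k_d L, so D_c = (0.189/0.749) × 28.87 = 7.284 mg/L.
Minimum DO = C_s − D_c = 8.29 − 7.284 = 1.006 mg/L.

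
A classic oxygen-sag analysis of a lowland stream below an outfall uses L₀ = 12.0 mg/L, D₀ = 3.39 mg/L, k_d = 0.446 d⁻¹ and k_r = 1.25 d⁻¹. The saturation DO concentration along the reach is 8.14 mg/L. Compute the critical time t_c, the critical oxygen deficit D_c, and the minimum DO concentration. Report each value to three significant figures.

t_c = [1/(k_r−k_d)] ln[(k_r/k_d)(1 − D₀(k_r−k_d)/(k_d L₀))]
= [1/(1.25−0.446)] ln[(1.25/0.446)(1 − 3.39×0.8040/(0.446×12.0))]
= (1/0.8040) ln[2.803 × 0.4907] = 1.244 × ln(1.375) = 1.244 × 0.3187 = 0.3964 d.
L(t_c) = L₀ e^(−k_d t_c) = 12.0 × 0.8379 = 10.06 mg/L, and at the critical point k_r D_c = k_d L, so D_c = (0.446/1.25) × 10.06 = 3.588 mg/L.
Minimum DO = C_s − D_c = 8.14 − 3.588 = 4.552 mg/L.

t_c ≈ 0.396 d; D_c ≈ 3.59 mg/L; min DO ≈ 4.55 mg/L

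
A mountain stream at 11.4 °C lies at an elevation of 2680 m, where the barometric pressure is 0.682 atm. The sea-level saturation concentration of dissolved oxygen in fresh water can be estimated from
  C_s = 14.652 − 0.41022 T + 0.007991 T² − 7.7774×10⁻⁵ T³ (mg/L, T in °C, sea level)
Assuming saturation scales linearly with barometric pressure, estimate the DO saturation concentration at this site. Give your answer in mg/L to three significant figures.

C_s ≈ 7.43 mg/L

At sea level: C_s = 14.652 − 0.41022×11.4 + 0.007991×11.4² − 7.7774×10⁻⁵×11.4³ = 10.90 mg/L.
Pressure correction: C_s' = 10.90 × 0.682 = 7.433 mg/L.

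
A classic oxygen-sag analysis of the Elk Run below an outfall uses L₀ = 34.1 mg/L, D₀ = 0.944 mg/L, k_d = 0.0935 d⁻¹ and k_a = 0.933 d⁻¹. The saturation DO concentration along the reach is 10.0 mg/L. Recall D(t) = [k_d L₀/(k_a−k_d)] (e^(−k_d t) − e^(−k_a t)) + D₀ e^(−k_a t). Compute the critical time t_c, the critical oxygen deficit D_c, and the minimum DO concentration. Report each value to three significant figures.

t_c ≈ 2.40 d; D_c ≈ 2.73 mg/L; min DO ≈ 7.27 mg/L

t_c = [1/(k_a−k_d)] ln[(k_a/k_d)(1 − D₀(k_a−k_d)/(k_d L₀))]
= [1/(0.933−0.0935)] ln[(0.933/0.0935)(1 − 0.944×0.8395/(0.0935×34.1))]
= (1/0.8395) ln[9.979 × 0.7514] = 1.191 × ln(7.498) = 1.191 × 2.015 = 2.400 d.
D_c = (k_d/k_a) L₀ e^(−k_d t_c) = (0.0935/0.933) × 34.1 × e^(−0.0935×2.400) = 0.1002 × 34.1 × 0.7990 = 2.730 mg/L.
Minimum DO = C_s − D_c = 10.0 − 2.730 = 7.270 mg/L.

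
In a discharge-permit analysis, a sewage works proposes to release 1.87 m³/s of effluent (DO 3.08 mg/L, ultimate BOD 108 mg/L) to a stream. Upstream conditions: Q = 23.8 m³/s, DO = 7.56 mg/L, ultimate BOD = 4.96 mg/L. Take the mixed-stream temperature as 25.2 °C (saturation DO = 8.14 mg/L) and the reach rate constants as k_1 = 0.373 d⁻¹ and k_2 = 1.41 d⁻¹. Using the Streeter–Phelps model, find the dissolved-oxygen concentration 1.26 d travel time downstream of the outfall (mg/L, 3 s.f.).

DO ≈ 5.94 mg/L

Mixed DO = (23.8×7.56 + 1.87×3.08)/(23.8+1.87) = 185.7/25.67 = 7.234 mg/L.
Mixed L₀ = (23.8×4.96 + 1.87×108)/(25.67) = 320.0/25.67 = 12.47 mg/L.
Initial deficit D₀ = C_s − DO₀ = 8.14 − 7.234 = 0.9064 mg/L.
D(1.26) = [0.373×12.47/(1.41−0.373)](e^(−0.373×1.26) − e^(−1.41×1.26)) + 0.9064 e^(−1.41×1.26)
= 4.484 × (0.6250 − 0.1692) + 0.9064 × 0.1692 = 2.197 mg/L.
DO = 8.14 − 2.197 = 5.943 mg/L.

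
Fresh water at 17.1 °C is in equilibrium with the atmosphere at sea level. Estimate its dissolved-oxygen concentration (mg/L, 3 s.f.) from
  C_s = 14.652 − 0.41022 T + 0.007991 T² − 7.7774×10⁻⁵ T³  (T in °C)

C_s = 14.652 − 0.41022×17.1 + 0.007991×17.1² − 7.7774×10⁻⁵×17.1³ = 9.585 mg/L.

C_s ≈ 9.58 mg/L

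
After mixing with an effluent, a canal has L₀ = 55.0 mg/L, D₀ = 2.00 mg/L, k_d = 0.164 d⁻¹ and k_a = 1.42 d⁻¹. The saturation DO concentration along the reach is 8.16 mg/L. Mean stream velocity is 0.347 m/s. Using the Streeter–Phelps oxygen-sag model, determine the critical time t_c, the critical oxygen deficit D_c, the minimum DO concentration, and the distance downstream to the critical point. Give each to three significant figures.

t_c = [1/(k_a−k_d)] ln[(k_a/k_d)(1 − D₀(k_a−k_d)/(k_d L₀))]
= [1/(1.42−0.164)] ln[(1.42/0.164)(1 − 2.00×1.256/(0.164×55.0))]
= (1/1.256) ln[8.659 × 0.7215] = 0.7962 × ln(6.247) = 0.7962 × 1.832 = 1.459 d.
D_c = (k_d/k_a) L₀ e^(−k_d t_c) = (0.164/1.42) × 55.0 × e^(−0.164×1.459) = 0.1155 × 55.0 × 0.7872 = 5.001 mg/L.
Minimum DO = C_s − D_c = 8.16 − 5.001 = 3.159 mg/L.
x_c = v t_c = 0.347 m/s × 1.459 d × 86400 s/d = 43730 m ≈ 43.7 km.

t_c ≈ 1.46 d; D_c ≈ 5.00 mg/L; min DO ≈ 3.16 mg/L; x_c ≈ 43.7 km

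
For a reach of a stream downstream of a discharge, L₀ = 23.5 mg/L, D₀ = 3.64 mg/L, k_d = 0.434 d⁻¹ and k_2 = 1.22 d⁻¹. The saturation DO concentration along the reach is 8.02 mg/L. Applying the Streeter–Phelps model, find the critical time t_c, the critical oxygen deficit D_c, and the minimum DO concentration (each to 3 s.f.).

t_c ≈ 0.896 d; D_c ≈ 5.67 mg/L; min DO ≈ 2.35 mg/L

At the critical point dD/dt = 0, so k_d L₀ e^(−k_d t) = k_2 D. Substituting D(t) from the Streeter–Phelps equation and solving for t gives
t_c = ln[(k_2/k_d)(1 − D₀(k_2−k_d)/(k_d L₀))] / (k_2−k_d).
Here k_2−k_d = 0.7860 d⁻¹ and 1 − D₀(k_2−k_d)/(k_d L₀) = 1 − 3.64×0.7860/(0.434×23.5) = 0.7195, so
t_c = ln(2.811 × 0.7195) / 0.7860 = 0.7043 / 0.7860 = 0.8961 d.
L(t_c) = L₀ e^(−k_d t_c) = 23.5 × 0.6778 = 15.93 mg/L, and at the critical point k_2 D_c = k_d L, so D_c = (0.434/1.22) × 15.93 = 5.666 mg/L.
Minimum DO = C_s − D_c = 8.02 − 5.666 = 2.354 mg/L.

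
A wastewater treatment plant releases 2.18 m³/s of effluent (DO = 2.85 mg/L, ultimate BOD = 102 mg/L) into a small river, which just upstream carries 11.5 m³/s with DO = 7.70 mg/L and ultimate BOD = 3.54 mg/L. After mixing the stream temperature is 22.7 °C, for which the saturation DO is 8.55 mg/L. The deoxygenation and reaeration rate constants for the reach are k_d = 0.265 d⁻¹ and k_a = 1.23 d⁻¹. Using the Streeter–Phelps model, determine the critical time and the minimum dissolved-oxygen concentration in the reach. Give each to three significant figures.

t_c ≈ 1.21 d; minimum DO ≈ 5.54 mg/L

Mixed DO = (11.5×7.70 + 2.18×2.85)/(11.5+2.18) = 94.76/13.68 = 6.927 mg/L.
Mixed L₀ = (11.5×3.54 + 2.18×102)/(13.68) = 263.1/13.68 = 19.23 mg/L.
Initial deficit D₀ = C_s − DO₀ = 8.55 − 6.927 = 1.623 mg/L.
t_c = (1/0.9650) ln[(1.23/0.265)(1 − 1.623×0.9650/(0.265×19.23))] = 1.036 × ln(3.215) = 1.210 d.
D_c = (0.265/1.23) × 19.23 × e^(−0.265×1.210) = 0.2154 × 19.23 × 0.7256 = 3.006 mg/L.
Minimum DO = 8.55 − 3.006 = 5.544 mg/L.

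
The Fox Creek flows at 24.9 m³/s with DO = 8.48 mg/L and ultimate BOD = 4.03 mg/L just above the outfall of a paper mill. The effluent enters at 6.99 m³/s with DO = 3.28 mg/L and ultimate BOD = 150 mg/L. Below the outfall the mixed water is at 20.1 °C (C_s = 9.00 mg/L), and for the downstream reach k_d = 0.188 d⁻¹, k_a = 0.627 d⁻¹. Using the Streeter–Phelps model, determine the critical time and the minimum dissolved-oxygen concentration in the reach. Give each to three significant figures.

Mixed DO = (24.9×8.48 + 6.99×3.28)/(24.9+6.99) = 234.1/31.89 = 7.340 mg/L.
Mixed L₀ = (24.9×4.03 + 6.99×150)/(31.89) = 1149/31.89 = 36.03 mg/L.
Initial deficit D₀ = C_s − DO₀ = 9.00 − 7.340 = 1.660 mg/L.
t_c = (1/0.4390) ln[(0.627/0.188)(1 − 1.660×0.4390/(0.188×36.03))] = 2.278 × ln(2.976) = 2.484 d.
D_c = (0.188/0.627) × 36.03 × e^(−0.188×2.484) = 0.2998 × 36.03 × 0.6268 = 6.771 mg/L.
Minimum DO = 9.00 − 6.771 = 2.229 mg/L.

t_c ≈ 2.48 d; minimum DO ≈ 2.23 mg/L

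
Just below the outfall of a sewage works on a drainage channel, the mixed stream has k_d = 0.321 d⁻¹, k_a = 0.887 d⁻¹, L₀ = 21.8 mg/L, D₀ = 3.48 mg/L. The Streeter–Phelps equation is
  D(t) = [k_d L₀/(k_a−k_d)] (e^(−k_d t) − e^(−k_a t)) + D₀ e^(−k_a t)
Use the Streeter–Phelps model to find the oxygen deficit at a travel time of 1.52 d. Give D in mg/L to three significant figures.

D ≈ 5.28 mg/L

k_d L₀/(k_a−k_d) = 0.321×21.8/(0.887−0.321) = 6.998/0.5660 = 12.36 mg/L.
e^(−k_d t) = e^(−0.321×1.520) = 0.6139; e^(−k_a t) = e^(−0.887×1.520) = 0.2597.
D = 12.36 × (0.6139 − 0.2597) + 3.48 × 0.2597 = 4.379 + 0.9037 = 5.283 mg/L.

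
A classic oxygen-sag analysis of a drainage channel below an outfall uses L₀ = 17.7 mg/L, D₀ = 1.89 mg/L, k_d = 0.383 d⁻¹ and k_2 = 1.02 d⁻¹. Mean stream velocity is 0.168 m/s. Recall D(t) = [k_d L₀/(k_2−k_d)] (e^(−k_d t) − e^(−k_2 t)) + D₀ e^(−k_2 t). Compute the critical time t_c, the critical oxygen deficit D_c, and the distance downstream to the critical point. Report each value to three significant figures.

At the critical point dD/dt = 0, so k_d L₀ e^(−k_d t) = k_2 D. Substituting D(t) from the Streeter–Phelps equation and solving for t gives
t_c = ln[(k_2/k_d)(1 − D₀(k_2−k_d)/(k_d L₀))] / (k_2−k_d).
Here k_2−k_d = 0.6370 d⁻¹ and 1 − D₀(k_2−k_d)/(k_d L₀) = 1 − 1.89×0.6370/(0.383×17.7) = 0.8224, so
t_c = ln(2.663 × 0.8224) / 0.6370 = 0.7840 / 0.6370 = 1.231 d.
L(t_c) = L₀ e^(−k_d t_c) = 17.7 × 0.6241 = 11.05 mg/L, and at the critical point k_2 D_c = k_d L, so D_c = (0.383/1.02) × 11.05 = 4.148 mg/L.
x_c = v t_c = 0.168 m/s × 1.231 d × 86400 s/d = 17860 m ≈ 17.9 km.

t_c ≈ 1.23 d; D_c ≈ 4.15 mg/L; x_c ≈ 17.9 km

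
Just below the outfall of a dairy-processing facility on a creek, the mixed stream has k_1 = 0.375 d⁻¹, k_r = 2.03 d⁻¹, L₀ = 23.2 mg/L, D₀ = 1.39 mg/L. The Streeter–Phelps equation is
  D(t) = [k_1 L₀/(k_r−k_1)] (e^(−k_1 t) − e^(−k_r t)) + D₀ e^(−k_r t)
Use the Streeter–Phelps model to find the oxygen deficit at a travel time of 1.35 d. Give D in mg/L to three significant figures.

k_1 L₀/(k_r−k_1) = 0.375×23.2/(2.03−0.375) = 8.700/1.655 = 5.257 mg/L.
e^(−k_1 t) = e^(−0.375×1.350) = 0.6028; e^(−k_r t) = e^(−2.03×1.350) = 0.06454.
D = 5.257 × (0.6028 − 0.06454) + 1.39 × 0.06454 = 2.829 + 0.08971 = 2.919 mg/L.

D ≈ 2.92 mg/L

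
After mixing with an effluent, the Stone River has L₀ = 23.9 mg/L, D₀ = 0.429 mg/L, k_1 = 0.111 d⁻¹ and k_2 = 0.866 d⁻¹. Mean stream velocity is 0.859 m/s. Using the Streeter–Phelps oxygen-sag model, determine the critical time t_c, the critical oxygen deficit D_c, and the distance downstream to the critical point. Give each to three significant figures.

t_c ≈ 2.55 d; D_c ≈ 2.31 mg/L; x_c ≈ 189 km

With k_2/k_1 = 7.802 and 1 − D₀(k_2−k_1)/(k_1 L₀) = 0.8779,
t_c = ln(7.802 × 0.8779) / (0.866 − 0.111) = ln(6.849) / 0.7550 = 1.924/0.7550 = 2.549 d.
L(t_c) = L₀ e^(−k_1 t_c) = 23.9 × 0.7536 = 18.01 mg/L, and at the critical point k_2 D_c = k_1 L, so D_c = (0.111/0.866) × 18.01 = 2.309 mg/L.
x_c = v t_c = 0.859 m/s × 2.549 d × 86400 s/d = 189100 m ≈ 189 km.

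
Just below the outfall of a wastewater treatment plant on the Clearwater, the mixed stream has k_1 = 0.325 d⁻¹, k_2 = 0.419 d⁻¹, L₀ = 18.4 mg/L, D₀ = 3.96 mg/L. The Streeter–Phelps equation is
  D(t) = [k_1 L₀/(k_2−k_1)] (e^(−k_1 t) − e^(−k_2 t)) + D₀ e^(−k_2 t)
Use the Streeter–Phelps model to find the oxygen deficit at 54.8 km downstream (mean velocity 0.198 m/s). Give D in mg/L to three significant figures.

Travel time t = x/v = 54.8 km / (0.198 m/s) = 54800 m / 0.198 m/s = 276800 s = 3.203 d.
k_1 L₀/(k_2−k_1) = 0.325×18.4/(0.419−0.325) = 5.980/0.09400 = 63.62 mg/L.
e^(−k_1 t) = e^(−0.325×3.203) = 0.3531; e^(−k_2 t) = e^(−0.419×3.203) = 0.2613.
D = 63.62 × (0.3531 − 0.2613) + 3.96 × 0.2613 = 5.840 + 1.035 = 6.875 mg/L.

D ≈ 6.87 mg/L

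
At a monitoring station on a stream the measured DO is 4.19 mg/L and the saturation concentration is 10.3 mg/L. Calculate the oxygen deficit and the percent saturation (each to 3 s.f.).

D ≈ 6.11 mg/L; 40.7 % saturation

D = C_s − C = 10.3 − 4.19 = 6.11 mg/L.
% saturation = 4.19/10.3 × 100 = 40.7 %.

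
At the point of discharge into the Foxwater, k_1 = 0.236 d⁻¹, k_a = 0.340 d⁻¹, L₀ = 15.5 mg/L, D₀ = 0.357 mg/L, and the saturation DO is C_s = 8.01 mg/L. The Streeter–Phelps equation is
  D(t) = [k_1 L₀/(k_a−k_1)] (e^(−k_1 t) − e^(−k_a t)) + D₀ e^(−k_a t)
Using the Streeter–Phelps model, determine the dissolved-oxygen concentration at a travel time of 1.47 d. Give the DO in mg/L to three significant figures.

DO ≈ 4.27 mg/L

k_1 L₀/(k_a−k_1) = 0.236×15.5/(0.340−0.236) = 3.658/0.1040 = 35.17 mg/L.
e^(−k_1 t) = e^(−0.236×1.470) = 0.7069; e^(−k_a t) = e^(−0.340×1.470) = 0.6067.
D = 35.17 × (0.7069 − 0.6067) + 0.357 × 0.6067 = 3.525 + 0.2166 = 3.741 mg/L.
DO = C_s − D = 8.01 − 3.741 = 4.269 mg/L.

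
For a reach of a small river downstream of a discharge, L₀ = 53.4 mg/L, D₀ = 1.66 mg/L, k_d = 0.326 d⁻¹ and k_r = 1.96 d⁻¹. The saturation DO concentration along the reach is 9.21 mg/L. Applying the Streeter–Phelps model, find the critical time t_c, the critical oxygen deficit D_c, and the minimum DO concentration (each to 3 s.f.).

At the critical point dD/dt = 0, so k_d L₀ e^(−k_d t) = k_r D. Substituting D(t) from the Streeter–Phelps equation and solving for t gives
t_c = ln[(k_r/k_d)(1 − D₀(k_r−k_d)/(k_d L₀))] / (k_r−k_d).
Here k_r−k_d = 1.634 d⁻¹ and 1 − D₀(k_r−k_d)/(k_d L₀) = 1 − 1.66×1.634/(0.326×53.4) = 0.8442, so
t_c = ln(6.012 × 0.8442) / 1.634 = 1.624 / 1.634 = 0.9941 d.
L(t_c) = L₀ e^(−k_d t_c) = 53.4 × 0.7232 = 38.62 mg/L, and at the critical point k_r D_c = k_d L, so D_c = (0.326/1.96) × 38.62 = 6.423 mg/L.
Minimum DO = C_s − D_c = 9.21 − 6.423 = 2.787 mg/L.

t_c ≈ 0.994 d; D_c ≈ 6.42 mg/L; min DO ≈ 2.79 mg/L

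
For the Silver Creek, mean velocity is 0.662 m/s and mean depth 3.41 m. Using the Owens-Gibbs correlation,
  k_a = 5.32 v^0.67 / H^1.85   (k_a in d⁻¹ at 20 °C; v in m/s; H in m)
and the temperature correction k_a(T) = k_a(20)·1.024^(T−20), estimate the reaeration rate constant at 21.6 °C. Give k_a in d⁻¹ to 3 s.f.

k_a ≈ 0.433 d⁻¹

k_a(20) = 5.32 × 0.662^0.67 / 3.41^1.85 = 5.32 × 0.7585 / 9.674 = 0.4171 d⁻¹.
k_a(21.6) = 0.4171 × 1.024^(21.6−20) = 0.4171 × 1.039 = 0.4333 d⁻¹.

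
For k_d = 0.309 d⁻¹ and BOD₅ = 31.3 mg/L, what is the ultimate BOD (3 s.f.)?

BOD₅ = L₀(1 − e^(−5k_d)) ⇒ L₀ = BOD₅ / (1 − e^(−5×0.309))
= 31.3 / (1 − 0.2133) = 31.3 / 0.7867 = 39.79 mg/L.

L₀ ≈ 39.8 mg/L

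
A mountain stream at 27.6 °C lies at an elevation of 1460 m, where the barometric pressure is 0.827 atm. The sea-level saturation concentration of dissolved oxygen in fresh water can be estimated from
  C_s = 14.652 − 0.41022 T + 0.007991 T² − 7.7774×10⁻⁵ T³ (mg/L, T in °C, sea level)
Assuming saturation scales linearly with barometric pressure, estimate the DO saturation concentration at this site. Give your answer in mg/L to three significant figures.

C_s ≈ 6.44 mg/L

At sea level: C_s = 14.652 − 0.41022×27.6 + 0.007991×27.6² − 7.7774×10⁻⁵×27.6³ = 7.782 mg/L.
Pressure correction: C_s' = 7.782 × 0.827 = 6.436 mg/L.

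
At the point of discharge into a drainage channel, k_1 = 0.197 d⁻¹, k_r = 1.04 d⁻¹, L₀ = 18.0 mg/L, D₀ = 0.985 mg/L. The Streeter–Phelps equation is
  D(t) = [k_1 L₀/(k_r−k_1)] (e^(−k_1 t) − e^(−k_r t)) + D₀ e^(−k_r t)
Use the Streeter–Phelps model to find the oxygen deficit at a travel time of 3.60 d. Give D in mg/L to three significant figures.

k_1 L₀/(k_r−k_1) = 0.197×18.0/(1.04−0.197) = 3.546/0.8430 = 4.206 mg/L.
e^(−k_1 t) = e^(−0.197×3.600) = 0.4920; e^(−k_r t) = e^(−1.04×3.600) = 0.02366.
D = 4.206 × (0.4920 − 0.02366) + 0.985 × 0.02366 = 1.970 + 0.02330 = 1.993 mg/L.

D ≈ 1.99 mg/L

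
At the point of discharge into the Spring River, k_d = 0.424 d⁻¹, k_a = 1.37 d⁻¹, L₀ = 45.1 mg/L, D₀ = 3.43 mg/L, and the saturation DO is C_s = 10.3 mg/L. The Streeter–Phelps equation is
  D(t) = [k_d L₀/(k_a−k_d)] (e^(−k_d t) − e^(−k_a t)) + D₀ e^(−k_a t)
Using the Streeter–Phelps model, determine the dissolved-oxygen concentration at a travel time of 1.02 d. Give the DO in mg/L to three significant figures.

k_d L₀/(k_a−k_d) = 0.424×45.1/(1.37−0.424) = 19.12/0.9460 = 20.21 mg/L.
e^(−k_d t) = e^(−0.424×1.020) = 0.6489; e^(−k_a t) = e^(−1.37×1.020) = 0.2472.
D = 20.21 × (0.6489 − 0.2472) + 3.43 × 0.2472 = 8.119 + 0.8480 = 8.967 mg/L.
DO = C_s − D = 10.3 − 8.967 = 1.333 mg/L.

DO ≈ 1.33 mg/L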